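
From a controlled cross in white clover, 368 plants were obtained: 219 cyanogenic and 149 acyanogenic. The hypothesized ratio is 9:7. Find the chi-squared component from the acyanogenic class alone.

Under the 9:7 hypothesis (Σ ratio = 16, N = 368):
  cyanogenic: 368 × 9/16 = 207
  acyanogenic: 368 × 7/16 = 161
Contribution of acyanogenic: (149 − 161)² / 161 = 0.8944

0.894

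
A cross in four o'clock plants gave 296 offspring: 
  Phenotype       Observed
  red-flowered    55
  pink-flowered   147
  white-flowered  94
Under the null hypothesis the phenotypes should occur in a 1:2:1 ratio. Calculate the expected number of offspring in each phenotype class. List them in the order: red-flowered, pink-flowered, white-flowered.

74, 148, 74

Total ratio parts = 4. Expected numbers out of 296:
  red-flowered: 296 × 1/4 = 74
  pink-flowered: 296 × 2/4 = 148
  white-flowered: 296 × 1/4 = 74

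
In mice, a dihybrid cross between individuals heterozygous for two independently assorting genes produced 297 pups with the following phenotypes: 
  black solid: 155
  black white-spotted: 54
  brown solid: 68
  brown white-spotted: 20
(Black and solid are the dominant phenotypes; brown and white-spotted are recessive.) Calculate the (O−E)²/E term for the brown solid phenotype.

A dihybrid F₂ with independent assortment and complete dominance at both loci gives a 9:3:3:1 phenotypic ratio.
Total ratio parts = 16. Expected numbers out of 297:
  black solid: 297 × 9/16 = 167.0625
  black white-spotted: 297 × 3/16 = 55.6875
  brown solid: 297 × 3/16 = 55.6875
  brown white-spotted: 297 × 1/16 = 18.5625
Contribution of brown solid: (68 − 55.6875)² / 55.6875 = 2.7223

2.722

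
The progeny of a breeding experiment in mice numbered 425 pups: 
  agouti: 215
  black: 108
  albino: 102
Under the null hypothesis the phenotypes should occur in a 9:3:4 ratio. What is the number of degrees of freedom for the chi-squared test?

2

A goodness-of-fit test with 3 phenotype classes has df = 3 − 1 = 2.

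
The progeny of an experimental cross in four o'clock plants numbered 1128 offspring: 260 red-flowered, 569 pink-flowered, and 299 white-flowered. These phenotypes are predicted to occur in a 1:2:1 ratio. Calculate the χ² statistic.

Expected counts for N = 1128 under a 1:2:1 ratio (total parts = 4):
  red-flowered: 1128 × 1/4 = 282
  pink-flowered: 1128 × 2/4 = 564
  white-flowered: 1128 × 1/4 = 282
χ² = Σ (O − E)² / E
  red-flowered: (260 − 282)² / 282 = 1.7163
  pink-flowered: (569 − 564)² / 564 = 0.0443
  white-flowered: (299 − 282)² / 282 = 1.0248
χ² = 1.7163 + 0.0443 + 1.0248 = 2.7854 ≈ 2.785

2.785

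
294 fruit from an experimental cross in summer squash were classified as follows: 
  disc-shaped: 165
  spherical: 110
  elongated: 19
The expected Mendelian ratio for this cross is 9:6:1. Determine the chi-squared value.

Under the 9:6:1 hypothesis (Σ ratio = 16, N = 294):
  disc-shaped: 294 × 9/16 = 165.375
  spherical: 294 × 6/16 = 110.25
  elongated: 294 × 1/16 = 18.375
χ² = Σ (O − E)² / E
  disc-shaped: (165 − 165.375)² / 165.375 = 0.0009
  spherical: (110 − 110.25)² / 110.25 = 0.0006
  elongated: (19 − 18.375)² / 18.375 = 0.0213
χ² = 0.0009 + 0.0006 + 0.0213 = 0.0228 ≈ 0.023

0.023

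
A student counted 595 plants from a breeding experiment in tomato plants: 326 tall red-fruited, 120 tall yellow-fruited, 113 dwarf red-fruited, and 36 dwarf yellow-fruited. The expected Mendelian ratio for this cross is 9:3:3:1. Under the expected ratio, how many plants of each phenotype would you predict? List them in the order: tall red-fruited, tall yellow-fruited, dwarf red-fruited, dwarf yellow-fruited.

334.6875, 111.5625, 111.5625, 37.1875

Total ratio parts = 16. Expected numbers out of 595:
  tall red-fruited: 595 × 9/16 = 334.6875
  tall yellow-fruited: 595 × 3/16 = 111.5625
  dwarf red-fruited: 595 × 3/16 = 111.5625
  dwarf yellow-fruited: 595 × 1/16 = 37.1875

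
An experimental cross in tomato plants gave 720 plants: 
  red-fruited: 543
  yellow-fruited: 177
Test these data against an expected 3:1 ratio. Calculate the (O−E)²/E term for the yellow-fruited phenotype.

Expected counts for N = 720 under a 3:1 ratio (total parts = 4):
  red-fruited: 720 × 3/4 = 540
  yellow-fruited: 720 × 1/4 = 180
Contribution of yellow-fruited: (177 − 180)² / 180 = 0.0500

0.050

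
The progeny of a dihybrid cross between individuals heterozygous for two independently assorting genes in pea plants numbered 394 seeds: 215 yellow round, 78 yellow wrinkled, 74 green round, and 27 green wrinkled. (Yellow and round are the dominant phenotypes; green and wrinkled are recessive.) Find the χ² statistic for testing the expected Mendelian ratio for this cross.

0.658

A dihybrid F₂ with independent assortment and complete dominance at both loci gives a 9:3:3:1 phenotypic ratio.
Total ratio parts = 16. Expected numbers out of 394:
  yellow round: 394 × 9/16 = 221.625
  yellow wrinkled: 394 × 3/16 = 73.875
  green round: 394 × 3/16 = 73.875
  green wrinkled: 394 × 1/16 = 24.625
χ² = Σ (O − E)² / E
  yellow round: (215 − 221.625)² / 221.625 = 0.1980
  yellow wrinkled: (78 − 73.875)² / 73.875 = 0.2303
  green round: (74 − 73.875)² / 73.875 = 0.0002
  green wrinkled: (27 − 24.625)² / 24.625 = 0.2291
χ² = 0.1980 + 0.2303 + 0.0002 + 0.2291 = 0.6576 ≈ 0.658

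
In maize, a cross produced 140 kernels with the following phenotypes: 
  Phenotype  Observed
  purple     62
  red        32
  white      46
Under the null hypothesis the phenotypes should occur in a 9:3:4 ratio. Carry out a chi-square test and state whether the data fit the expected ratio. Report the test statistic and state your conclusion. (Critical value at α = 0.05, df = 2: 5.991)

Expected counts for N = 140 under a 9:3:4 ratio (total parts = 16):
  purple: 140 × 9/16 = 78.75
  red: 140 × 3/16 = 26.25
  white: 140 × 4/16 = 35
χ² = Σ (O − E)² / E
  purple: (62 − 78.75)² / 78.75 = 3.5627
  red: (32 − 26.25)² / 26.25 = 1.2595
  white: (46 − 35)² / 35 = 3.4571
χ² = 3.5627 + 1.2595 + 3.4571 = 8.2793 ≈ 8.279
Degrees of freedom = 3 − 1 = 2; critical value at α = 0.05 is 5.991.
Since 8.279 > 5.991, we reject the null hypothesis — the data do not fit the 9:3:4 ratio.

8.279; not consistent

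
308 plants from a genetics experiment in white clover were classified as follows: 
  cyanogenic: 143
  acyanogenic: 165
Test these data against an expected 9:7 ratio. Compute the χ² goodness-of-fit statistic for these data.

12.073

The 9:7 ratio has 16 parts, so with N = 308 the expected counts are:
  cyanogenic: 308 × 9/16 = 173.25
  acyanogenic: 308 × 7/16 = 134.75
χ² = Σ (O − E)² / E
  cyanogenic: (143 − 173.25)² / 173.25 = 5.2817
  acyanogenic: (165 − 134.75)² / 134.75 = 6.7908
χ² = 5.2817 + 6.7908 = 12.0725 ≈ 12.073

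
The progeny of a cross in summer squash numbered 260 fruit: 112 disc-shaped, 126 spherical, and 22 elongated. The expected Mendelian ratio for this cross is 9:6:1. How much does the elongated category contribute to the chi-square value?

2.035

Under the 9:6:1 hypothesis (Σ ratio = 16, N = 260):
  disc-shaped: 260 × 9/16 = 146.25
  spherical: 260 × 6/16 = 97.5
  elongated: 260 × 1/16 = 16.25
Contribution of elongated: (22 − 16.25)² / 16.25 = 2.0346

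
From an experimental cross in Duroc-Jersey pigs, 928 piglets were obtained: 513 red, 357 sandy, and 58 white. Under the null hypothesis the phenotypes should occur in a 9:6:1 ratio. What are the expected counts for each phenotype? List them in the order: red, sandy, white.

522, 348, 58

Under the 9:6:1 hypothesis (Σ ratio = 16, N = 928):
  red: 928 × 9/16 = 522
  sandy: 928 × 6/16 = 348
  white: 928 × 1/16 = 58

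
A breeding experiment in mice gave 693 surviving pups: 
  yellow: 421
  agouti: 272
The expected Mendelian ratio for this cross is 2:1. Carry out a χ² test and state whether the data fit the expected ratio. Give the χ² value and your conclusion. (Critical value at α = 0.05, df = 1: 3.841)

10.916; not consistent

Under the 2:1 hypothesis (Σ ratio = 3, N = 693):
  yellow: 693 × 2/3 = 462
  agouti: 693 × 1/3 = 231
χ² = Σ (O − E)² / E
  yellow: (421 − 462)² / 462 = 3.6385
  agouti: (272 − 231)² / 231 = 7.2771
χ² = 3.6385 + 7.2771 = 10.9156 ≈ 10.916
Degrees of freedom = 2 − 1 = 1; critical value at α = 0.05 is 3.841.
Since 10.916 > 3.841, we reject the null hypothesis — the data do not fit the 2:1 ratio.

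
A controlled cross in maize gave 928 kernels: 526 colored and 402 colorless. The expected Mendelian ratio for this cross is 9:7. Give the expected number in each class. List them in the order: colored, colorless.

Expected counts for N = 928 under a 9:7 ratio (total parts = 16):
  colored: 928 × 9/16 = 522
  colorless: 928 × 7/16 = 406

522, 406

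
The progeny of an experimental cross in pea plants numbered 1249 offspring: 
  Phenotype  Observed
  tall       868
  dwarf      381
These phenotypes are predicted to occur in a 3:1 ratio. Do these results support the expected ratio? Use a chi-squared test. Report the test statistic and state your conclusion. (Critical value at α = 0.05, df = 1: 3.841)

Under the 3:1 hypothesis (Σ ratio = 4, N = 1249):
  tall: 1249 × 3/4 = 936.75
  dwarf: 1249 × 1/4 = 312.25
χ² = Σ (O − E)² / E
  tall: (868 − 936.75)² / 936.75 = 5.0457
  dwarf: (381 − 312.25)² / 312.25 = 15.1371
χ² = 5.0457 + 15.1371 = 20.1828 ≈ 20.183
Degrees of freedom = 2 − 1 = 1; critical value at α = 0.05 is 3.841.
Since 20.183 > 3.841, we reject the null hypothesis — the data do not fit the 3:1 ratio.

20.183; not consistent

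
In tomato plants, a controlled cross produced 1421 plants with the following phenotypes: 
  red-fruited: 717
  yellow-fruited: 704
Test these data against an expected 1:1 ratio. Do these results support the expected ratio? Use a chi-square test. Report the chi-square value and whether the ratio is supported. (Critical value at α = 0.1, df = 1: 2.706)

0.119; consistent

The 1:1 ratio has 2 parts, so with N = 1421 the expected counts are:
  red-fruited: 1421 × 1/2 = 710.5
  yellow-fruited: 1421 × 1/2 = 710.5
χ² = Σ (O − E)² / E
  red-fruited: (717 − 710.5)² / 710.5 = 0.0595
  yellow-fruited: (704 − 710.5)² / 710.5 = 0.0595
χ² = 0.0595 + 0.0595 = 0.119
Degrees of freedom = 2 − 1 = 1; critical value at α = 0.1 is 2.706.
Since 0.119 < 2.706, we fail to reject the null hypothesis — the data are consistent with the 1:1 ratio.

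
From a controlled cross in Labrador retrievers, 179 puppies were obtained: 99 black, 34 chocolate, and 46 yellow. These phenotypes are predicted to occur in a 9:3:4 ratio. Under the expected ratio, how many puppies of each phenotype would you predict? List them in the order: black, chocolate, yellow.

Expected counts for N = 179 under a 9:3:4 ratio (total parts = 16):
  black: 179 × 9/16 = 100.6875
  chocolate: 179 × 3/16 = 33.5625
  yellow: 179 × 4/16 = 44.75

100.6875, 33.5625, 44.75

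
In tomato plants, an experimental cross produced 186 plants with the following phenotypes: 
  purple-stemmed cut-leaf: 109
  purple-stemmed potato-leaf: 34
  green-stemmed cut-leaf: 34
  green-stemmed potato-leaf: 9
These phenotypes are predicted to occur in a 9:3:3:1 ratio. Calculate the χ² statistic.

Under the 9:3:3:1 hypothesis (Σ ratio = 16, N = 186):
  purple-stemmed cut-leaf: 186 × 9/16 = 104.625
  purple-stemmed potato-leaf: 186 × 3/16 = 34.875
  green-stemmed cut-leaf: 186 × 3/16 = 34.875
  green-stemmed potato-leaf: 186 × 1/16 = 11.625
χ² = Σ (O − E)² / E
  purple-stemmed cut-leaf: (109 − 104.625)² / 104.625 = 0.1829
  purple-stemmed potato-leaf: (34 − 34.875)² / 34.875 = 0.0220
  green-stemmed cut-leaf: (34 − 34.875)² / 34.875 = 0.0220
  green-stemmed potato-leaf: (9 − 11.625)² / 11.625 = 0.5927
χ² = 0.1829 + 0.0220 + 0.0220 + 0.5927 = 0.8196 ≈ 0.820

0.820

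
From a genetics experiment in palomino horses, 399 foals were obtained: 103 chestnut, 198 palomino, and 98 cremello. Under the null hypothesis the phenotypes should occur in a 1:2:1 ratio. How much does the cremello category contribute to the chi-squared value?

Under the 1:2:1 hypothesis (Σ ratio = 4, N = 399):
  chestnut: 399 × 1/4 = 99.75
  palomino: 399 × 2/4 = 199.5
  cremello: 399 × 1/4 = 99.75
Contribution of cremello: (98 − 99.75)² / 99.75 = 0.0307

0.031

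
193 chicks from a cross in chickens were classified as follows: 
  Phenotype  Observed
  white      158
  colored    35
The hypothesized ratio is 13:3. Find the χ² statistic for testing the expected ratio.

0.048

The 13:3 ratio has 16 parts, so with N = 193 the expected counts are:
  white: 193 × 13/16 = 156.8125
  colored: 193 × 3/16 = 36.1875
χ² = Σ (O − E)² / E
  white: (158 − 156.8125)² / 156.8125 = 0.0090
  colored: (35 − 36.1875)² / 36.1875 = 0.0390
χ² = 0.0090 + 0.0390 = 0.048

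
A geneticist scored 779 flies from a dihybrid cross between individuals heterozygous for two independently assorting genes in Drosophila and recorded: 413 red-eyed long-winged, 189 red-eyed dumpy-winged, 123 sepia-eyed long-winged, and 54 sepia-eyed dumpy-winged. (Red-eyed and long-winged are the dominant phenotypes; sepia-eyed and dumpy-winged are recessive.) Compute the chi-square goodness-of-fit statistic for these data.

A dihybrid F₂ with independent assortment and complete dominance at both loci gives a 9:3:3:1 phenotypic ratio.
Expected counts for N = 779 under a 9:3:3:1 ratio (total parts = 16):
  red-eyed long-winged: 779 × 9/16 = 438.1875
  red-eyed dumpy-winged: 779 × 3/16 = 146.0625
  sepia-eyed long-winged: 779 × 3/16 = 146.0625
  sepia-eyed dumpy-winged: 779 × 1/16 = 48.6875
χ² = Σ (O − E)² / E
  red-eyed long-winged: (413 − 438.1875)² / 438.1875 = 1.4478
  red-eyed dumpy-winged: (189 − 146.0625)² / 146.0625 = 12.6222
  sepia-eyed long-winged: (123 − 146.0625)² / 146.0625 = 3.6414
  sepia-eyed dumpy-winged: (54 − 48.6875)² / 48.6875 = 0.5797
χ² = 1.4478 + 12.6222 + 3.6414 + 0.5797 = 18.2911 ≈ 18.291

18.291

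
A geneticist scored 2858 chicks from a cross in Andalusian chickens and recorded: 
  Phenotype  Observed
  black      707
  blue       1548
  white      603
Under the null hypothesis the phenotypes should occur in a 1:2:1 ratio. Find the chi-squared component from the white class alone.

17.400

The 1:2:1 ratio has 4 parts, so with N = 2858 the expected counts are:
  black: 2858 × 1/4 = 714.5
  blue: 2858 × 2/4 = 1429
  white: 2858 × 1/4 = 714.5
Contribution of white: (603 − 714.5)² / 714.5 = 17.3999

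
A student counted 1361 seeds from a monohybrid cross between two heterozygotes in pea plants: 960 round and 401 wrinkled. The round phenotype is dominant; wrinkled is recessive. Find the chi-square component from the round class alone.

3.616

For a monohybrid cross between heterozygotes with complete dominance, the expected phenotypic ratio is 3:1.
Expected counts for N = 1361 under a 3:1 ratio (total parts = 4):
  round: 1361 × 3/4 = 1020.75
  wrinkled: 1361 × 1/4 = 340.25
Contribution of round: (960 − 1020.75)² / 1020.75 = 3.6155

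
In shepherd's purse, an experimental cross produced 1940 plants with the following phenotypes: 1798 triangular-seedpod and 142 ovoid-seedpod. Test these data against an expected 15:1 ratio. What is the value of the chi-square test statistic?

3.788

The 15:1 ratio has 16 parts, so with N = 1940 the expected counts are:
  triangular-seedpod: 1940 × 15/16 = 1818.75
  ovoid-seedpod: 1940 × 1/16 = 121.25
χ² = Σ (O − E)² / E
  triangular-seedpod: (1798 − 1818.75)² / 1818.75 = 0.2367
  ovoid-seedpod: (142 − 121.25)² / 121.25 = 3.5510
χ² = 0.2367 + 3.5510 = 3.7877 ≈ 3.788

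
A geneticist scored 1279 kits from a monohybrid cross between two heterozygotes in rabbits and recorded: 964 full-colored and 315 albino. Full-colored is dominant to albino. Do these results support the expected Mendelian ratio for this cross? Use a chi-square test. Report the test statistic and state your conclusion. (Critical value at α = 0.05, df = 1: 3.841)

0.094; consistent

For a monohybrid cross between heterozygotes with complete dominance, the expected phenotypic ratio is 3:1.
Expected counts for N = 1279 under a 3:1 ratio (total parts = 4):
  full-colored: 1279 × 3/4 = 959.25
  albino: 1279 × 1/4 = 319.75
χ² = Σ (O − E)² / E
  full-colored: (964 − 959.25)² / 959.25 = 0.0235
  albino: (315 − 319.75)² / 319.75 = 0.0706
χ² = 0.0235 + 0.0706 = 0.0941 ≈ 0.094
Degrees of freedom = 2 − 1 = 1; critical value at α = 0.05 is 3.841.
Since 0.094 < 3.841, we fail to reject the null hypothesis — the data are consistent with the 3:1 ratio.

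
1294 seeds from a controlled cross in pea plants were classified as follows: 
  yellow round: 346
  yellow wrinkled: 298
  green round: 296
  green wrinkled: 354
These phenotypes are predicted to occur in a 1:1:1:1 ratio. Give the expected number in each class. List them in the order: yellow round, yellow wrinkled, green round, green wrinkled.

323.5, 323.5, 323.5, 323.5

Expected counts for N = 1294 under a 1:1:1:1 ratio (total parts = 4):
  yellow round: 1294 × 1/4 = 323.5
  yellow wrinkled: 1294 × 1/4 = 323.5
  green round: 1294 × 1/4 = 323.5
  green wrinkled: 1294 × 1/4 = 323.5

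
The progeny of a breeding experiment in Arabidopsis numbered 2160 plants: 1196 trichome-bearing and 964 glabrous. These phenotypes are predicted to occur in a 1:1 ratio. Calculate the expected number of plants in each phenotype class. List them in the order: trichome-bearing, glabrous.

Total ratio parts = 2. Expected numbers out of 2160:
  trichome-bearing: 2160 × 1/2 = 1080
  glabrous: 2160 × 1/2 = 1080

1080, 1080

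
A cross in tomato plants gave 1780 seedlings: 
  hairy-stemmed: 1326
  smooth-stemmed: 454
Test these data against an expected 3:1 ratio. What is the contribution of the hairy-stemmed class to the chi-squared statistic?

0.061

The 3:1 ratio has 4 parts, so with N = 1780 the expected counts are:
  hairy-stemmed: 1780 × 3/4 = 1335
  smooth-stemmed: 1780 × 1/4 = 445
Contribution of hairy-stemmed: (1326 − 1335)² / 1335 = 0.0607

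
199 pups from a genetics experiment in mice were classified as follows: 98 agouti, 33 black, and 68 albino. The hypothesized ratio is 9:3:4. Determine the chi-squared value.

Expected counts for N = 199 under a 9:3:4 ratio (total parts = 16):
  agouti: 199 × 9/16 = 111.9375
  black: 199 × 3/16 = 37.3125
  albino: 199 × 4/16 = 49.75
χ² = Σ (O − E)² / E
  agouti: (98 − 111.9375)² / 111.9375 = 1.7354
  black: (33 − 37.3125)² / 37.3125 = 0.4984
  albino: (68 − 49.75)² / 49.75 = 6.6947
χ² = 1.7354 + 0.4984 + 6.6947 = 8.9285 ≈ 8.929

8.929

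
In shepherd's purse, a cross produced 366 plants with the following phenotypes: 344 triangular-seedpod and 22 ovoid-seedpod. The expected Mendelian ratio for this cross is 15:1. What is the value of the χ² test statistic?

Expected counts for N = 366 under a 15:1 ratio (total parts = 16):
  triangular-seedpod: 366 × 15/16 = 343.125
  ovoid-seedpod: 366 × 1/16 = 22.875
χ² = Σ (O − E)² / E
  triangular-seedpod: (344 − 343.125)² / 343.125 = 0.0022
  ovoid-seedpod: (22 − 22.875)² / 22.875 = 0.0335
χ² = 0.0022 + 0.0335 = 0.0357 ≈ 0.036

0.036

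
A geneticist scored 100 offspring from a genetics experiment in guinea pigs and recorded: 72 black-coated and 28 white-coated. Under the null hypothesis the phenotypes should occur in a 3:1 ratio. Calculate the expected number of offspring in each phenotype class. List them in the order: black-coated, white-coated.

The 3:1 ratio has 4 parts, so with N = 100 the expected counts are:
  black-coated: 100 × 3/4 = 75
  white-coated: 100 × 1/4 = 25

75, 25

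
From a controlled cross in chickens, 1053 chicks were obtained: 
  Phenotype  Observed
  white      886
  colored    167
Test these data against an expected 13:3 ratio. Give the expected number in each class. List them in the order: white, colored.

855.5625, 197.4375

The 13:3 ratio has 16 parts, so with N = 1053 the expected counts are:
  white: 1053 × 13/16 = 855.5625
  colored: 1053 × 3/16 = 197.4375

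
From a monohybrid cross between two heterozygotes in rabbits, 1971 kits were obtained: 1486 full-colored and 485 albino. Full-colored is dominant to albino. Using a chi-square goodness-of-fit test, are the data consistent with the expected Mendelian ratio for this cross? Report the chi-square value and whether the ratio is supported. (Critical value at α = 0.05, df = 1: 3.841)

For a monohybrid cross between heterozygotes with complete dominance, the expected phenotypic ratio is 3:1.
Under the 3:1 hypothesis (Σ ratio = 4, N = 1971):
  full-colored: 1971 × 3/4 = 1478.25
  albino: 1971 × 1/4 = 492.75
χ² = Σ (O − E)² / E
  full-colored: (1486 − 1478.25)² / 1478.25 = 0.0406
  albino: (485 − 492.75)² / 492.75 = 0.1219
χ² = 0.0406 + 0.1219 = 0.1625 ≈ 0.163
Degrees of freedom = 2 − 1 = 1; critical value at α = 0.05 is 3.841.
Since 0.163 < 3.841, we fail to reject the null hypothesis — the data are consistent with the 3:1 ratio.

0.163; consistent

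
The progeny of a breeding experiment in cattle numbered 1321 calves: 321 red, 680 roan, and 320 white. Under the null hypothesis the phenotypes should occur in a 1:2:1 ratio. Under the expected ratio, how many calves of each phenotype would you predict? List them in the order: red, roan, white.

Total ratio parts = 4. Expected numbers out of 1321:
  red: 1321 × 1/4 = 330.25
  roan: 1321 × 2/4 = 660.5
  white: 1321 × 1/4 = 330.25

330.25, 660.5, 330.25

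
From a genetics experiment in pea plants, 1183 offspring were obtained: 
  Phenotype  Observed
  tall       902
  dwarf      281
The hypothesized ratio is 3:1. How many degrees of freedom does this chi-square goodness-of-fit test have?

1

A goodness-of-fit test with 2 phenotype classes has df = 2 − 1 = 1.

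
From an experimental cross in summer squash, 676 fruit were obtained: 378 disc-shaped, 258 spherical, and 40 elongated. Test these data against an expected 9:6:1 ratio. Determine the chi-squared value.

The 9:6:1 ratio has 16 parts, so with N = 676 the expected counts are:
  disc-shaped: 676 × 9/16 = 380.25
  spherical: 676 × 6/16 = 253.5
  elongated: 676 × 1/16 = 42.25
χ² = Σ (O − E)² / E
  disc-shaped: (378 − 380.25)² / 380.25 = 0.0133
  spherical: (258 − 253.5)² / 253.5 = 0.0799
  elongated: (40 − 42.25)² / 42.25 = 0.1198
χ² = 0.0133 + 0.0799 + 0.1198 = 0.213

0.213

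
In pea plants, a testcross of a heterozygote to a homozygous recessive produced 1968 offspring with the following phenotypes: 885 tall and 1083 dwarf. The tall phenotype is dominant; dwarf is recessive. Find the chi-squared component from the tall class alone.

9.960

A testcross of a heterozygote (Aa × aa) gives a 1:1 phenotypic ratio.
Under the 1:1 hypothesis (Σ ratio = 2, N = 1968):
  tall: 1968 × 1/2 = 984
  dwarf: 1968 × 1/2 = 984
Contribution of tall: (885 − 984)² / 984 = 9.9604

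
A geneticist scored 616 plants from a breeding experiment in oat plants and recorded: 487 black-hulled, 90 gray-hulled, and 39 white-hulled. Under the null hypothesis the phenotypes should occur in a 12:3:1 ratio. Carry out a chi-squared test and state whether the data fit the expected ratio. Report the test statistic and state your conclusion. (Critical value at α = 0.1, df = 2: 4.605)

The 12:3:1 ratio has 16 parts, so with N = 616 the expected counts are:
  black-hulled: 616 × 12/16 = 462
  gray-hulled: 616 × 3/16 = 115.5
  white-hulled: 616 × 1/16 = 38.5
χ² = Σ (O − E)² / E
  black-hulled: (487 − 462)² / 462 = 1.3528
  gray-hulled: (90 − 115.5)² / 115.5 = 5.6299
  white-hulled: (39 − 38.5)² / 38.5 = 0.0065
χ² = 1.3528 + 5.6299 + 0.0065 = 6.9892 ≈ 6.989
Degrees of freedom = 3 − 1 = 2; critical value at α = 0.1 is 4.605.
Since 6.989 > 4.605, we reject the null hypothesis — the data do not fit the 12:3:1 ratio.

6.989; not consistent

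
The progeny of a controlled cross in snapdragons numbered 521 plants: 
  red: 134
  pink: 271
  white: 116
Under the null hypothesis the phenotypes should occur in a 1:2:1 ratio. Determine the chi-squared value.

2.090

Under the 1:2:1 hypothesis (Σ ratio = 4, N = 521):
  red: 521 × 1/4 = 130.25
  pink: 521 × 2/4 = 260.5
  white: 521 × 1/4 = 130.25
χ² = Σ (O − E)² / E
  red: (134 − 130.25)² / 130.25 = 0.1080
  pink: (271 − 260.5)² / 260.5 = 0.4232
  white: (116 − 130.25)² / 130.25 = 1.5590
χ² = 0.1080 + 0.4232 + 1.5590 = 2.0902 ≈ 2.090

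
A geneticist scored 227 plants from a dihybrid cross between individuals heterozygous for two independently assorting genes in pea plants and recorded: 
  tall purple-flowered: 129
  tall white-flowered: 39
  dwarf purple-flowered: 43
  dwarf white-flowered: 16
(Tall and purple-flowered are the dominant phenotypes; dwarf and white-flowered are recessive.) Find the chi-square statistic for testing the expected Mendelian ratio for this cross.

A dihybrid F₂ with independent assortment and complete dominance at both loci gives a 9:3:3:1 phenotypic ratio.
Expected counts for N = 227 under a 9:3:3:1 ratio (total parts = 16):
  tall purple-flowered: 227 × 9/16 = 127.6875
  tall white-flowered: 227 × 3/16 = 42.5625
  dwarf purple-flowered: 227 × 3/16 = 42.5625
  dwarf white-flowered: 227 × 1/16 = 14.1875
χ² = Σ (O − E)² / E
  tall purple-flowered: (129 − 127.6875)² / 127.6875 = 0.0135
  tall white-flowered: (39 − 42.5625)² / 42.5625 = 0.2982
  dwarf purple-flowered: (43 − 42.5625)² / 42.5625 = 0.0045
  dwarf white-flowered: (16 − 14.1875)² / 14.1875 = 0.2316
χ² = 0.0135 + 0.2982 + 0.0045 + 0.2316 = 0.5478 ≈ 0.548

0.548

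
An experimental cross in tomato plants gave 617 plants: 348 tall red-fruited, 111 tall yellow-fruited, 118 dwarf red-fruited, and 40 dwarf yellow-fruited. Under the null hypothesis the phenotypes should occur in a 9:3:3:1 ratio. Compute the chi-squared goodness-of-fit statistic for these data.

0.292

Total ratio parts = 16. Expected numbers out of 617:
  tall red-fruited: 617 × 9/16 = 347.0625
  tall yellow-fruited: 617 × 3/16 = 115.6875
  dwarf red-fruited: 617 × 3/16 = 115.6875
  dwarf yellow-fruited: 617 × 1/16 = 38.5625
χ² = Σ (O − E)² / E
  tall red-fruited: (348 − 347.0625)² / 347.0625 = 0.0025
  tall yellow-fruited: (111 − 115.6875)² / 115.6875 = 0.1899
  dwarf red-fruited: (118 − 115.6875)² / 115.6875 = 0.0462
  dwarf yellow-fruited: (40 − 38.5625)² / 38.5625 = 0.0536
χ² = 0.0025 + 0.1899 + 0.0462 + 0.0536 = 0.2922 ≈ 0.292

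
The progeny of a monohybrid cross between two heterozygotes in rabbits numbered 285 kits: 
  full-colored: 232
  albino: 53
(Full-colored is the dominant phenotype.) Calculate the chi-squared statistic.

6.233

For a monohybrid cross between heterozygotes with complete dominance, the expected phenotypic ratio is 3:1.
Total ratio parts = 4. Expected numbers out of 285:
  full-colored: 285 × 3/4 = 213.75
  albino: 285 × 1/4 = 71.25
χ² = Σ (O − E)² / E
  full-colored: (232 − 213.75)² / 213.75 = 1.5582
  albino: (53 − 71.25)² / 71.25 = 4.6746
χ² = 1.5582 + 4.6746 = 6.2328 ≈ 6.233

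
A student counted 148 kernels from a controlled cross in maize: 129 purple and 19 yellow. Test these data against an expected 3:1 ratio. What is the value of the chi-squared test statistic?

11.676

Expected counts for N = 148 under a 3:1 ratio (total parts = 4):
  purple: 148 × 3/4 = 111
  yellow: 148 × 1/4 = 37
χ² = Σ (O − E)² / E
  purple: (129 − 111)² / 111 = 2.9189
  yellow: (19 − 37)² / 37 = 8.7568
χ² = 2.9189 + 8.7568 = 11.6757 ≈ 11.676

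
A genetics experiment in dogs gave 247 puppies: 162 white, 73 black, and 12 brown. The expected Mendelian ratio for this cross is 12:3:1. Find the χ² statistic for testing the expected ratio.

Expected counts for N = 247 under a 12:3:1 ratio (total parts = 16):
  white: 247 × 12/16 = 185.25
  black: 247 × 3/16 = 46.3125
  brown: 247 × 1/16 = 15.4375
χ² = Σ (O − E)² / E
  white: (162 − 185.25)² / 185.25 = 2.9180
  black: (73 − 46.3125)² / 46.3125 = 15.3786
  brown: (12 − 15.4375)² / 15.4375 = 0.7654
χ² = 2.9180 + 15.3786 + 0.7654 = 19.062

19.062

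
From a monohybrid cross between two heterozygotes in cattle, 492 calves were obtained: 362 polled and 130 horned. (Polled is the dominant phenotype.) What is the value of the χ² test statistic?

For a monohybrid cross between heterozygotes with complete dominance, the expected phenotypic ratio is 3:1.
Total ratio parts = 4. Expected numbers out of 492:
  polled: 492 × 3/4 = 369
  horned: 492 × 1/4 = 123
χ² = Σ (O − E)² / E
  polled: (362 − 369)² / 369 = 0.1328
  horned: (130 − 123)² / 123 = 0.3984
χ² = 0.1328 + 0.3984 = 0.5312 ≈ 0.531

0.531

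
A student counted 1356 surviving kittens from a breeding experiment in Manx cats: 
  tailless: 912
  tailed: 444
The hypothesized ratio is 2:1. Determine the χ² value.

Expected counts for N = 1356 under a 2:1 ratio (total parts = 3):
  tailless: 1356 × 2/3 = 904
  tailed: 1356 × 1/3 = 452
χ² = Σ (O − E)² / E
  tailless: (912 − 904)² / 904 = 0.0708
  tailed: (444 − 452)² / 452 = 0.1416
χ² = 0.0708 + 0.1416 = 0.2124 ≈ 0.212

0.212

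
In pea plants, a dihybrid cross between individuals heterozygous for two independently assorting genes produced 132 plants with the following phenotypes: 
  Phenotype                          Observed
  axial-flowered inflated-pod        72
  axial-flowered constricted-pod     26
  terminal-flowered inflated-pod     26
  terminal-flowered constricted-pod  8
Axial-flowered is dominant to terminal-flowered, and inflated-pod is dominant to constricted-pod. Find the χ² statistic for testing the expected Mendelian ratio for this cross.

A dihybrid F₂ with independent assortment and complete dominance at both loci gives a 9:3:3:1 phenotypic ratio.
Under the 9:3:3:1 hypothesis (Σ ratio = 16, N = 132):
  axial-flowered inflated-pod: 132 × 9/16 = 74.25
  axial-flowered constricted-pod: 132 × 3/16 = 24.75
  terminal-flowered inflated-pod: 132 × 3/16 = 24.75
  terminal-flowered constricted-pod: 132 × 1/16 = 8.25
χ² = Σ (O − E)² / E
  axial-flowered inflated-pod: (72 − 74.25)² / 74.25 = 0.0682
  axial-flowered constricted-pod: (26 − 24.75)² / 24.75 = 0.0631
  terminal-flowered inflated-pod: (26 − 24.75)² / 24.75 = 0.0631
  terminal-flowered constricted-pod: (8 − 8.25)² / 8.25 = 0.0076
χ² = 0.0682 + 0.0631 + 0.0631 + 0.0076 = 0.202

0.202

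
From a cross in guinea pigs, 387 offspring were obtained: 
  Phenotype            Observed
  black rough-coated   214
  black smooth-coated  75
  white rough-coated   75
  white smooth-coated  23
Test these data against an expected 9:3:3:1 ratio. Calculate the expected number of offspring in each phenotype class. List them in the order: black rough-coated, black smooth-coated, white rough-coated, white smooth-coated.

217.6875, 72.5625, 72.5625, 24.1875

The 9:3:3:1 ratio has 16 parts, so with N = 387 the expected counts are:
  black rough-coated: 387 × 9/16 = 217.6875
  black smooth-coated: 387 × 3/16 = 72.5625
  white rough-coated: 387 × 3/16 = 72.5625
  white smooth-coated: 387 × 1/16 = 24.1875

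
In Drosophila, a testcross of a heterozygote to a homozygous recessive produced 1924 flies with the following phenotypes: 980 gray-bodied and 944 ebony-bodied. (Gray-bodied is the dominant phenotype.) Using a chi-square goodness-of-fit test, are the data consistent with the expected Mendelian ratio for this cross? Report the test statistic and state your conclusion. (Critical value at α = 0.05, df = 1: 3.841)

0.674; consistent

A testcross of a heterozygote (Aa × aa) gives a 1:1 phenotypic ratio.
Expected counts for N = 1924 under a 1:1 ratio (total parts = 2):
  gray-bodied: 1924 × 1/2 = 962
  ebony-bodied: 1924 × 1/2 = 962
χ² = Σ (O − E)² / E
  gray-bodied: (980 − 962)² / 962 = 0.3368
  ebony-bodied: (944 − 962)² / 962 = 0.3368
χ² = 0.3368 + 0.3368 = 0.6736 ≈ 0.674
Degrees of freedom = 2 − 1 = 1; critical value at α = 0.05 is 3.841.
Since 0.674 < 3.841, we fail to reject the null hypothesis — the data are consistent with the 1:1 ratio.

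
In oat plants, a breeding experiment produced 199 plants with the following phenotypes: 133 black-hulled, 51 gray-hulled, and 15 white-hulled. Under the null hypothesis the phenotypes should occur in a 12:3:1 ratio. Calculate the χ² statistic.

7.318

Expected counts for N = 199 under a 12:3:1 ratio (total parts = 16):
  black-hulled: 199 × 12/16 = 149.25
  gray-hulled: 199 × 3/16 = 37.3125
  white-hulled: 199 × 1/16 = 12.4375
χ² = Σ (O − E)² / E
  black-hulled: (133 − 149.25)² / 149.25 = 1.7693
  gray-hulled: (51 − 37.3125)² / 37.3125 = 5.0210
  white-hulled: (15 − 12.4375)² / 12.4375 = 0.5280
χ² = 1.7693 + 5.0210 + 0.5280 = 7.3183 ≈ 7.318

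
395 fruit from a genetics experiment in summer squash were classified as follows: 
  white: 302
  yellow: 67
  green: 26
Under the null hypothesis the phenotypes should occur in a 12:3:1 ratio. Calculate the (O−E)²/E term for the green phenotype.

0.070

Total ratio parts = 16. Expected numbers out of 395:
  white: 395 × 12/16 = 296.25
  yellow: 395 × 3/16 = 74.0625
  green: 395 × 1/16 = 24.6875
Contribution of green: (26 − 24.6875)² / 24.6875 = 0.0698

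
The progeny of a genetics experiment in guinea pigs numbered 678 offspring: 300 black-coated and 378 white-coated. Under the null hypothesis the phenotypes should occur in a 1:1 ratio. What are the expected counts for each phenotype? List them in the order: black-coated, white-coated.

Under the 1:1 hypothesis (Σ ratio = 2, N = 678):
  black-coated: 678 × 1/2 = 339
  white-coated: 678 × 1/2 = 339

339, 339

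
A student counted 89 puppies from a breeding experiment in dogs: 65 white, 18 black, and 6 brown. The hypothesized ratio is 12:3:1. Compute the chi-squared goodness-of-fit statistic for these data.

0.184

Total ratio parts = 16. Expected numbers out of 89:
  white: 89 × 12/16 = 66.75
  black: 89 × 3/16 = 16.6875
  brown: 89 × 1/16 = 5.5625
χ² = Σ (O − E)² / E
  white: (65 − 66.75)² / 66.75 = 0.0459
  black: (18 − 16.6875)² / 16.6875 = 0.1032
  brown: (6 − 5.5625)² / 5.5625 = 0.0344
χ² = 0.0459 + 0.1032 + 0.0344 = 0.1835 ≈ 0.184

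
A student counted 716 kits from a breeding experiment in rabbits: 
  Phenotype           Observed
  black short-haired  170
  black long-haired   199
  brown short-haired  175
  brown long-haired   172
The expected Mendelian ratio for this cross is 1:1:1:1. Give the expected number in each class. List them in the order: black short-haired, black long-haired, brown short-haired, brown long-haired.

Under the 1:1:1:1 hypothesis (Σ ratio = 4, N = 716):
  black short-haired: 716 × 1/4 = 179
  black long-haired: 716 × 1/4 = 179
  brown short-haired: 716 × 1/4 = 179
  brown long-haired: 716 × 1/4 = 179

179, 179, 179, 179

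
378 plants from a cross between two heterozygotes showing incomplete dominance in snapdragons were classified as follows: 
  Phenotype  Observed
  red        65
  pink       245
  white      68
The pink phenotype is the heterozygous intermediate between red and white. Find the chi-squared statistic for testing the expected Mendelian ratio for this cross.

33.233

With incomplete dominance, a heterozygote × heterozygote cross gives a 1:2:1 phenotypic ratio.
The 1:2:1 ratio has 4 parts, so with N = 378 the expected counts are:
  red: 378 × 1/4 = 94.5
  pink: 378 × 2/4 = 189
  white: 378 × 1/4 = 94.5
χ² = Σ (O − E)² / E
  red: (65 − 94.5)² / 94.5 = 9.2090
  pink: (245 − 189)² / 189 = 16.5926
  white: (68 − 94.5)² / 94.5 = 7.4312
χ² = 9.2090 + 16.5926 + 7.4312 = 33.2328 ≈ 33.233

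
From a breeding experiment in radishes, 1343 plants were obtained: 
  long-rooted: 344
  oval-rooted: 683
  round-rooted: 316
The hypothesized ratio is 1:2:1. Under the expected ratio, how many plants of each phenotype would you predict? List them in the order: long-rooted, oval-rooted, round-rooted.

Total ratio parts = 4. Expected numbers out of 1343:
  long-rooted: 1343 × 1/4 = 335.75
  oval-rooted: 1343 × 2/4 = 671.5
  round-rooted: 1343 × 1/4 = 335.75

335.75, 671.5, 335.75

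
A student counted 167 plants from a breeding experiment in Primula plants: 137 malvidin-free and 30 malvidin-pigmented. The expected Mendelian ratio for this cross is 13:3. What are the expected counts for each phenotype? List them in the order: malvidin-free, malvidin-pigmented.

Expected counts for N = 167 under a 13:3 ratio (total parts = 16):
  malvidin-free: 167 × 13/16 = 135.6875
  malvidin-pigmented: 167 × 3/16 = 31.3125

135.6875, 31.3125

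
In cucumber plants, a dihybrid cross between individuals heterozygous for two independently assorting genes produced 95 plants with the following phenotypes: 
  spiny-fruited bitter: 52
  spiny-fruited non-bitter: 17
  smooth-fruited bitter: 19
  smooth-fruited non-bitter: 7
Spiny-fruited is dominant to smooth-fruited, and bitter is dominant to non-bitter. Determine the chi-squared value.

A dihybrid F₂ with independent assortment and complete dominance at both loci gives a 9:3:3:1 phenotypic ratio.
Total ratio parts = 16. Expected numbers out of 95:
  spiny-fruited bitter: 95 × 9/16 = 53.4375
  spiny-fruited non-bitter: 95 × 3/16 = 17.8125
  smooth-fruited bitter: 95 × 3/16 = 17.8125
  smooth-fruited non-bitter: 95 × 1/16 = 5.9375
χ² = Σ (O − E)² / E
  spiny-fruited bitter: (52 − 53.4375)² / 53.4375 = 0.0387
  spiny-fruited non-bitter: (17 − 17.8125)² / 17.8125 = 0.0371
  smooth-fruited bitter: (19 − 17.8125)² / 17.8125 = 0.0792
  smooth-fruited non-bitter: (7 − 5.9375)² / 5.9375 = 0.1901
χ² = 0.0387 + 0.0371 + 0.0792 + 0.1901 = 0.3451 ≈ 0.345

0.345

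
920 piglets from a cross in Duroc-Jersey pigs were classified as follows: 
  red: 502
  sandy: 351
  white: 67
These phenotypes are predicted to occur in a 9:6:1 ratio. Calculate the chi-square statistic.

2.138

Under the 9:6:1 hypothesis (Σ ratio = 16, N = 920):
  red: 920 × 9/16 = 517.5
  sandy: 920 × 6/16 = 345
  white: 920 × 1/16 = 57.5
χ² = Σ (O − E)² / E
  red: (502 − 517.5)² / 517.5 = 0.4643
  sandy: (351 − 345)² / 345 = 0.1043
  white: (67 − 57.5)² / 57.5 = 1.5696
χ² = 0.4643 + 0.1043 + 1.5696 = 2.1382 ≈ 2.138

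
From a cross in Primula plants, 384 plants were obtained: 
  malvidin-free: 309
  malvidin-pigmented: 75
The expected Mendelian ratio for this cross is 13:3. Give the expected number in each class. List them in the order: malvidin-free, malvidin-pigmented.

312, 72

Expected counts for N = 384 under a 13:3 ratio (total parts = 16):
  malvidin-free: 384 × 13/16 = 312
  malvidin-pigmented: 384 × 3/16 = 72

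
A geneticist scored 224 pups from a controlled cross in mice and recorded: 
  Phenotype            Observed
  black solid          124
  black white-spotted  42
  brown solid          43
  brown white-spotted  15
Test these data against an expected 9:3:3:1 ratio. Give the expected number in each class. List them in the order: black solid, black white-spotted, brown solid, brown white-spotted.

126, 42, 42, 14

Total ratio parts = 16. Expected numbers out of 224:
  black solid: 224 × 9/16 = 126
  black white-spotted: 224 × 3/16 = 42
  brown solid: 224 × 3/16 = 42
  brown white-spotted: 224 × 1/16 = 14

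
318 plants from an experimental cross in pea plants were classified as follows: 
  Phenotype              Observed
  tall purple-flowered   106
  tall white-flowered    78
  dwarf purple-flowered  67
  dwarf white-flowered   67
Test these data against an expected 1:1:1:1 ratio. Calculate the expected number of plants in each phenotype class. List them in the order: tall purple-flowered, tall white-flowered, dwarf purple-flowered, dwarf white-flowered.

Expected counts for N = 318 under a 1:1:1:1 ratio (total parts = 4):
  tall purple-flowered: 318 × 1/4 = 79.5
  tall white-flowered: 318 × 1/4 = 79.5
  dwarf purple-flowered: 318 × 1/4 = 79.5
  dwarf white-flowered: 318 × 1/4 = 79.5

79.5, 79.5, 79.5, 79.5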